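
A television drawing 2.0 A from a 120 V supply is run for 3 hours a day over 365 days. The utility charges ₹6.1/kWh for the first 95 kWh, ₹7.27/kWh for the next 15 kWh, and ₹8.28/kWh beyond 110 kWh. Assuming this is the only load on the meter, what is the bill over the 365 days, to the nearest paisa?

Power = 2.0 A × 120 V = 240 W = 0.24 kW
Runtime = 3 h/day × 365 days = 1095 h
Energy = 0.24 kW × 1095 h = 262.8 kWh
Tier 1 (0–95 kWh): 95 × ₹6.1 = ₹579.5
Tier 2 (95–110 kWh): 15 × ₹7.27 = ₹109.05
Above 110 kWh: 152.8 × ₹8.28 = ₹1265.184
Bill = ₹1953.73

₹1953.73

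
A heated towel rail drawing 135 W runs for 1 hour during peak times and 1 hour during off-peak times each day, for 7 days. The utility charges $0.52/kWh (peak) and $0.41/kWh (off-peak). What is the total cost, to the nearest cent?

Peak energy = 0.135 kW × 1 h × 7 = 0.945 kWh
Off-peak energy = 0.135 kW × 1 h × 7 = 0.945 kWh
Cost = 0.945 × $0.52 + 0.945 × $0.41 = $0.4914 + $0.38745 = $0.88

$0.88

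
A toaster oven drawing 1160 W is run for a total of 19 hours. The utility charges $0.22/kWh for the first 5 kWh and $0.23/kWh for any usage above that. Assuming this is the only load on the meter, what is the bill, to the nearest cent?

Energy = 1.16 kW × 19 h = 22.04 kWh
Tier 1 (0–5 kWh): 5 × $0.22 = $1.1
Above 5 kWh: 17.04 × $0.23 = $3.9192
Bill = $5.02

$5.02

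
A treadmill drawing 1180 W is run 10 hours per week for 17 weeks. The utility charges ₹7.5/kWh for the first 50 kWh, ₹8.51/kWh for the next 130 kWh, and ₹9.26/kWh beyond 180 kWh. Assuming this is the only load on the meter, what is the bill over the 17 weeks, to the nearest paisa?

Runtime = 10 h/week × 17 weeks = 170 h
Energy = 1.18 kW × 170 h = 200.6 kWh
Tier 1 (0–50 kWh): 50 × ₹7.5 = ₹375
Tier 2 (50–180 kWh): 130 × ₹8.51 = ₹1106.3
Above 180 kWh: 20.6 × ₹9.26 = ₹190.756
Bill = ₹1672.06

₹1672.06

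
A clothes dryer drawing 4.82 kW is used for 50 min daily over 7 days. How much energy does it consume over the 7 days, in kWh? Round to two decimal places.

Runtime = 50 min × 7 = 350 min = 5.833333… h
Energy = 4.82 kW × 5.833333… h = 28.116666… kWh ≈ 28.12 kWh

28.12 kWh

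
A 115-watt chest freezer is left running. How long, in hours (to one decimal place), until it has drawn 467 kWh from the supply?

Hours = 467 kWh ÷ 0.115 kW = 4060.9 h

4060.9 h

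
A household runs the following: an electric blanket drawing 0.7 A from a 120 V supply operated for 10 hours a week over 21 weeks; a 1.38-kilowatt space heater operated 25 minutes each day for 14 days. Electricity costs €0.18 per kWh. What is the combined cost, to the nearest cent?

€4.62

electric blanket: Power = 0.7 A × 120 V = 84 W = 0.084 kW
electric blanket: Runtime = 10 h/week × 21 weeks = 210 h
electric blanket: 0.084 kW × 210 h = 17.64 kWh
space heater: Runtime = 25 min × 14 = 350 min = 5.833333… h
space heater: 1.38 kW × 5.833333… h = 8.05 kWh
Total energy = 25.69 kWh
Cost = 25.69 × €0.18 = €4.62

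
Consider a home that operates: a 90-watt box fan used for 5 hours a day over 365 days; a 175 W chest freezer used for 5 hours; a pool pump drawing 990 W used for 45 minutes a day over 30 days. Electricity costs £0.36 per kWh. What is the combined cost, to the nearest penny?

£67.46

box fan: Runtime = 5 h/day × 365 days = 1825 h
box fan: 0.09 kW × 1825 h = 164.25 kWh
chest freezer: 0.175 kW × 5 h = 0.875 kWh
pool pump: Runtime = 45 min × 30 = 1350 min = 22.5 h
pool pump: 0.99 kW × 22.5 h = 22.275 kWh
Total energy = 187.4 kWh
Cost = 187.4 × £0.36 = £67.46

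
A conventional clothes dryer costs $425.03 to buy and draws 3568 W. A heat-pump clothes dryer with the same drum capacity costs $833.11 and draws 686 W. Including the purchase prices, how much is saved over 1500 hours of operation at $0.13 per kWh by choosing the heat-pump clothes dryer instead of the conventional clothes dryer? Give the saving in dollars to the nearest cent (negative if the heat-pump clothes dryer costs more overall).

$153.91

conventional clothes dryer: $425.03 + (3568/1000) kW × 1500 h × $0.13 = $425.03 + $695.76 = $1120.79
heat-pump clothes dryer: $833.11 + (686/1000) kW × 1500 h × $0.13 = $833.11 + $133.77 = $966.88
Saving = $1120.79 − $966.88 = $153.91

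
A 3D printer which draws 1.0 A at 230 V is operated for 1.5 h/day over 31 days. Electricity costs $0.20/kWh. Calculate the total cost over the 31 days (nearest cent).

Power = 1.0 A × 230 V = 230 W = 0.23 kW
Runtime = 1.5 h/day × 31 days = 46.5 h
Energy = 0.23 kW × 46.5 h = 10.695 kWh
Cost = 10.695 kWh × $0.20/kWh = $2.14

$2.14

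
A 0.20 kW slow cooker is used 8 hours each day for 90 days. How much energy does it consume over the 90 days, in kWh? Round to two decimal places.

144.00 kWh

Runtime = 8 h/day × 90 days = 720 h
Energy = 0.2 kW × 720 h = 144 kWh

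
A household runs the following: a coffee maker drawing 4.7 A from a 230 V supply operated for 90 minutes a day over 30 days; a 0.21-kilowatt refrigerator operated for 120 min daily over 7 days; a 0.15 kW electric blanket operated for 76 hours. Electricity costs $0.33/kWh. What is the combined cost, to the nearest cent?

coffee maker: Power = 4.7 A × 230 V = 1081 W = 1.081 kW
coffee maker: Runtime = 90 min × 30 = 2700 min = 45 h
coffee maker: 1.081 kW × 45 h = 48.645 kWh
refrigerator: Runtime = 120 min × 7 = 840 min = 14 h
refrigerator: 0.21 kW × 14 h = 2.94 kWh
electric blanket: 0.15 kW × 76 h = 11.4 kWh
Total energy = 62.985 kWh
Cost = 62.985 × $0.33 = $20.79

$20.79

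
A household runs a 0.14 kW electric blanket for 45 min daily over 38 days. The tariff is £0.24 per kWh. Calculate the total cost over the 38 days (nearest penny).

Runtime = 45 min × 38 = 1710 min = 28.5 h
Energy = 0.14 kW × 28.5 h = 3.99 kWh
Cost = 3.99 kWh × £0.24/kWh = £0.96

£0.96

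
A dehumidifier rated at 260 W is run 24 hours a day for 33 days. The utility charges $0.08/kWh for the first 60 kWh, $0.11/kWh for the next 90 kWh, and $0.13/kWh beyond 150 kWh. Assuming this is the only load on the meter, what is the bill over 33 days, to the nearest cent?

$21.97

Runtime = 24 h × 33 = 792 h
Energy = 0.26 kW × 792 h = 205.92 kWh
Tier 1 (0–60 kWh): 60 × $0.08 = $4.8
Tier 2 (60–150 kWh): 90 × $0.11 = $9.9
Above 150 kWh: 55.92 × $0.13 = $7.2696
Bill = $21.97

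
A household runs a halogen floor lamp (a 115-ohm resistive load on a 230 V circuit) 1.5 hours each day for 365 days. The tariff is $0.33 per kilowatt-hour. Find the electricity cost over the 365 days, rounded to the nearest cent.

$83.11

Power = V²/R = 230²/115 = 460 W = 0.46 kW
Runtime = 1.5 h/day × 365 days = 547.5 h
Energy = 0.46 kW × 547.5 h = 251.85 kWh
Cost = 251.85 kWh × $0.33/kWh = $83.11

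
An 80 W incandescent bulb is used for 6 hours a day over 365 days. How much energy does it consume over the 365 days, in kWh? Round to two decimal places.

Runtime = 6 h/day × 365 days = 2190 h
Energy = 0.08 kW × 2190 h = 175.2 kWh

175.20 kWh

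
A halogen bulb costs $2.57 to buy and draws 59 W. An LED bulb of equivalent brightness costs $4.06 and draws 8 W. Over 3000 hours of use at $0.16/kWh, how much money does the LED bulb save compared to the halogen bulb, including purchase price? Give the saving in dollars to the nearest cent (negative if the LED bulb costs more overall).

halogen bulb: $2.57 + (59/1000) kW × 3000 h × $0.16 = $2.57 + $28.32 = $30.89
LED bulb: $4.06 + (8/1000) kW × 3000 h × $0.16 = $4.06 + $3.84 = $7.9
Saving = $30.89 − $7.9 = $22.99

$22.99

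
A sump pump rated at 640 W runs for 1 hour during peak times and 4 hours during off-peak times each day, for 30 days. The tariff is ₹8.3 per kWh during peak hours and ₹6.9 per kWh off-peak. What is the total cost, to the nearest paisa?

Peak energy = 0.64 kW × 1 h × 30 = 19.2 kWh
Off-peak energy = 0.64 kW × 4 h × 30 = 76.8 kWh
Cost = 19.2 × ₹8.3 + 76.8 × ₹6.9 = ₹159.36 + ₹529.92 = ₹689.28

₹689.28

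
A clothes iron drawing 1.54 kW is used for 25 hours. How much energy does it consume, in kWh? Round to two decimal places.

38.50 kWh

Energy = 1.54 kW × 25 h = 38.5 kWh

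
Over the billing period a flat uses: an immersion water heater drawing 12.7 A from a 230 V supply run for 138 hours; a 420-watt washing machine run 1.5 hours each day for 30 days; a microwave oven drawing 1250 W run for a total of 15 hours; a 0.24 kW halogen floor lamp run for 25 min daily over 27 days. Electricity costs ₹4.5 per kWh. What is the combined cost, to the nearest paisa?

₹1995.52

immersion water heater: Power = 12.7 A × 230 V = 2921 W = 2.921 kW
immersion water heater: 2.921 kW × 138 h = 403.098 kWh
washing machine: Runtime = 1.5 h/day × 30 days = 45 h
washing machine: 0.42 kW × 45 h = 18.9 kWh
microwave oven: 1.25 kW × 15 h = 18.75 kWh
halogen floor lamp: Runtime = 25 min × 27 = 675 min = 11.25 h
halogen floor lamp: 0.24 kW × 11.25 h = 2.7 kWh
Total energy = 443.448 kWh
Cost = 443.448 × ₹4.5 = ₹1995.52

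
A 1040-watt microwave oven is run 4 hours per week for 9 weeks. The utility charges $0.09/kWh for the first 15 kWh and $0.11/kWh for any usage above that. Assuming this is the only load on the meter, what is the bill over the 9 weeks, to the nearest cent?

Runtime = 4 h/week × 9 weeks = 36 h
Energy = 1.04 kW × 36 h = 37.44 kWh
Tier 1 (0–15 kWh): 15 × $0.09 = $1.35
Above 15 kWh: 22.44 × $0.11 = $2.4684
Bill = $3.82

$3.82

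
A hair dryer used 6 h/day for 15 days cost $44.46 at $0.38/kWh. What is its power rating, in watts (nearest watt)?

Energy = $44.46 ÷ $0.38/kWh = 117 kWh
Runtime = 6 h/day × 15 days = 90 h
Power = 117 kWh ÷ 90 h = 1.3 kW = 1300 W

1300 W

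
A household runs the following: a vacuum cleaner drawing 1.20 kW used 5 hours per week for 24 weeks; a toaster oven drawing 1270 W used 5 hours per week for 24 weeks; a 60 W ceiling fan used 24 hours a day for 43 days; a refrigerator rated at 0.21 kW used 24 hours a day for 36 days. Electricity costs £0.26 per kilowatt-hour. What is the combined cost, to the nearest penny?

£140.34

vacuum cleaner: Runtime = 5 h/week × 24 weeks = 120 h
vacuum cleaner: 1.2 kW × 120 h = 144 kWh
toaster oven: Runtime = 5 h/week × 24 weeks = 120 h
toaster oven: 1.27 kW × 120 h = 152.4 kWh
ceiling fan: Runtime = 24 h × 43 = 1032 h
ceiling fan: 0.06 kW × 1032 h = 61.92 kWh
refrigerator: Runtime = 24 h × 36 = 864 h
refrigerator: 0.21 kW × 864 h = 181.44 kWh
Total energy = 539.76 kWh
Cost = 539.76 × £0.26 = £140.34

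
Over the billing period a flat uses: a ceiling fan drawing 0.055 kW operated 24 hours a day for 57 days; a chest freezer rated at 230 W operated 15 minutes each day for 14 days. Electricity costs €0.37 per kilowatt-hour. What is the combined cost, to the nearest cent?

€28.14

ceiling fan: Runtime = 24 h × 57 = 1368 h
ceiling fan: 0.055 kW × 1368 h = 75.24 kWh
chest freezer: Runtime = 15 min × 14 = 210 min = 3.5 h
chest freezer: 0.23 kW × 3.5 h = 0.805 kWh
Total energy = 76.045 kWh
Cost = 76.045 × €0.37 = €28.14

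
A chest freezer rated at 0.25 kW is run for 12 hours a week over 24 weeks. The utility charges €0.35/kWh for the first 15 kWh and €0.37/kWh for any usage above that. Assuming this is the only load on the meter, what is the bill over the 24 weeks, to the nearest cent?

€26.34

Runtime = 12 h/week × 24 weeks = 288 h
Energy = 0.25 kW × 288 h = 72 kWh
Tier 1 (0–15 kWh): 15 × €0.35 = €5.25
Above 15 kWh: 57 × €0.37 = €21.09
Bill = €26.34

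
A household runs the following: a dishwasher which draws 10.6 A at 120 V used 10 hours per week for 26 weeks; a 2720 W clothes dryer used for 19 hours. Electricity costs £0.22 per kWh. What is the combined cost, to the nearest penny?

£84.13

dishwasher: Power = 10.6 A × 120 V = 1272 W = 1.272 kW
dishwasher: Runtime = 10 h/week × 26 weeks = 260 h
dishwasher: 1.272 kW × 260 h = 330.72 kWh
clothes dryer: 2.72 kW × 19 h = 51.68 kWh
Total energy = 382.4 kWh
Cost = 382.4 × £0.22 = £84.13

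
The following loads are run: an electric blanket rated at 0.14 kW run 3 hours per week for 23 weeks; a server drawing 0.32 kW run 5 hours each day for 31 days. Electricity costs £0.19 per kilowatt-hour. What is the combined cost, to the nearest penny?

£11.26

electric blanket: Runtime = 3 h/week × 23 weeks = 69 h
electric blanket: 0.14 kW × 69 h = 9.66 kWh
server: Runtime = 5 h/day × 31 days = 155 h
server: 0.32 kW × 155 h = 49.6 kWh
Total energy = 59.26 kWh
Cost = 59.26 × £0.19 = £11.26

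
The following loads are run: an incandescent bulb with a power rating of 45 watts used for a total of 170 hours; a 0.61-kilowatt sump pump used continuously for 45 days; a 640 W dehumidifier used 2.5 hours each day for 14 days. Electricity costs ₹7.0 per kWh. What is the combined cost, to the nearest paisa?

incandescent bulb: 0.045 kW × 170 h = 7.65 kWh
sump pump: Runtime = 24 h × 45 = 1080 h
sump pump: 0.61 kW × 1080 h = 658.8 kWh
dehumidifier: Runtime = 2.5 h/day × 14 days = 35 h
dehumidifier: 0.64 kW × 35 h = 22.4 kWh
Total energy = 688.85 kWh
Cost = 688.85 × ₹7.0 = ₹4821.95

₹4821.95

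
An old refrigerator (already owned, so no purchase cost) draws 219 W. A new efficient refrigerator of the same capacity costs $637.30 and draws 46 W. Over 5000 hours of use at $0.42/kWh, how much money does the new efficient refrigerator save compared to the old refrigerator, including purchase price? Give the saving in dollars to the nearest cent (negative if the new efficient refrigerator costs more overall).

old refrigerator: $0.00 + (219/1000) kW × 5000 h × $0.42 = $0.00 + $459.9 = $459.9
new efficient refrigerator: $637.30 + (46/1000) kW × 5000 h × $0.42 = $637.30 + $96.6 = $733.9
Saving = $459.9 − $733.9 = −$274

-$274.00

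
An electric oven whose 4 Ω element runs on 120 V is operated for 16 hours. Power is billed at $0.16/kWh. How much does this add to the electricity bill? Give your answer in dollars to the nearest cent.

Power = V²/R = 120²/4 = 3600 W = 3.6 kW
Energy = 3.6 kW × 16 h = 57.6 kWh
Cost = 57.6 kWh × $0.16/kWh = $9.22

$9.22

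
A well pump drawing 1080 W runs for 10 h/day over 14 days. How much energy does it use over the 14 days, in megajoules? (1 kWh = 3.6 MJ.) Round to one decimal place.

544.3 MJ

Runtime = 10 h/day × 14 days = 140 h
Energy = 1.08 kW × 140 h = 151.2 kWh
= 151.2 × 3.6 MJ = 544.3 MJ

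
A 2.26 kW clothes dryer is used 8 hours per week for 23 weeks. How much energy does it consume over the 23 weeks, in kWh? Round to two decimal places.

Runtime = 8 h/week × 23 weeks = 184 h
Energy = 2.26 kW × 184 h = 415.84 kWh

415.84 kWh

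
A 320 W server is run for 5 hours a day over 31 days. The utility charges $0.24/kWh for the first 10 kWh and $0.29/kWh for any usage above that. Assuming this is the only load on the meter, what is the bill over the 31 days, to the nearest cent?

$13.88

Runtime = 5 h/day × 31 days = 155 h
Energy = 0.32 kW × 155 h = 49.6 kWh
Tier 1 (0–10 kWh): 10 × $0.24 = $2.4
Above 10 kWh: 39.6 × $0.29 = $11.484
Bill = $13.88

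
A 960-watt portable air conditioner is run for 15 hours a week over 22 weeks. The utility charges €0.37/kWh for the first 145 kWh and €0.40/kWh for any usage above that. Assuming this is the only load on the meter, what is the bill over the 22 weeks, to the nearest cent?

Runtime = 15 h/week × 22 weeks = 330 h
Energy = 0.96 kW × 330 h = 316.8 kWh
Tier 1 (0–145 kWh): 145 × €0.37 = €53.65
Above 145 kWh: 171.8 × €0.40 = €68.72
Bill = €122.37

€122.37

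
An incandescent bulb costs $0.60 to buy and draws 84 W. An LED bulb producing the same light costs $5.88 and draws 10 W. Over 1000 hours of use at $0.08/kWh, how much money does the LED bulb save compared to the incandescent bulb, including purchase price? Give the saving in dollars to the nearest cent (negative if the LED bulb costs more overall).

$0.64

incandescent bulb: $0.60 + (84/1000) kW × 1000 h × $0.08 = $0.60 + $6.72 = $7.32
LED bulb: $5.88 + (10/1000) kW × 1000 h × $0.08 = $5.88 + $0.8 = $6.68
Saving = $7.32 − $6.68 = $0.64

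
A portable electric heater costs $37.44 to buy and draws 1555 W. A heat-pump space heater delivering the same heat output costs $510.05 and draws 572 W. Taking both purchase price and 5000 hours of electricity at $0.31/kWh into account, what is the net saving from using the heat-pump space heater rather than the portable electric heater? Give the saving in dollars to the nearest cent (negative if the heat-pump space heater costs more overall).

$1051.04

portable electric heater: $37.44 + (1555/1000) kW × 5000 h × $0.31 = $37.44 + $2410.25 = $2447.69
heat-pump space heater: $510.05 + (572/1000) kW × 5000 h × $0.31 = $510.05 + $886.6 = $1396.65
Saving = $2447.69 − $1396.65 = $1051.04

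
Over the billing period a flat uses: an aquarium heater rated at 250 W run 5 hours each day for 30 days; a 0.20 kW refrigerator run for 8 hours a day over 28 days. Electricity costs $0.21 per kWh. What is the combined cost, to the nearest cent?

$17.28

aquarium heater: Runtime = 5 h/day × 30 days = 150 h
aquarium heater: 0.25 kW × 150 h = 37.5 kWh
refrigerator: Runtime = 8 h/day × 28 days = 224 h
refrigerator: 0.2 kW × 224 h = 44.8 kWh
Total energy = 82.3 kWh
Cost = 82.3 × $0.21 = $17.28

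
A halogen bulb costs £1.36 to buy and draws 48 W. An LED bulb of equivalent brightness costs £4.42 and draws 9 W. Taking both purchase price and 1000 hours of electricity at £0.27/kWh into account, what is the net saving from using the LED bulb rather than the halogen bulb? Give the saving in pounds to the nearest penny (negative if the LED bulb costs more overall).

halogen bulb: £1.36 + (48/1000) kW × 1000 h × £0.27 = £1.36 + £12.96 = £14.32
LED bulb: £4.42 + (9/1000) kW × 1000 h × £0.27 = £4.42 + £2.43 = £6.85
Saving = £14.32 − £6.85 = £7.47

£7.47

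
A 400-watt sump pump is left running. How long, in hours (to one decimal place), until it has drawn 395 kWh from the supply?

Hours = 395 kWh ÷ 0.4 kW = 987.5 h

987.5 h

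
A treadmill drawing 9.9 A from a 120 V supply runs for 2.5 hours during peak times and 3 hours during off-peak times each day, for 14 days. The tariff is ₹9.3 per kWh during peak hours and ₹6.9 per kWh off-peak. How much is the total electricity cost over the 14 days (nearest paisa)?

Power = 9.9 A × 120 V = 1188 W = 1.188 kW
Peak energy = 1.188 kW × 2.5 h × 14 = 41.58 kWh
Off-peak energy = 1.188 kW × 3 h × 14 = 49.896 kWh
Cost = 41.58 × ₹9.3 + 49.896 × ₹6.9 = ₹386.694 + ₹344.2824 = ₹730.98

₹730.98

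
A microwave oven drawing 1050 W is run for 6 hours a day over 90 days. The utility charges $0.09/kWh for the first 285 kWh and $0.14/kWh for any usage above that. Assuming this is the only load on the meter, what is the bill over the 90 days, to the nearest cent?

Runtime = 6 h/day × 90 days = 540 h
Energy = 1.05 kW × 540 h = 567 kWh
Tier 1 (0–285 kWh): 285 × $0.09 = $25.65
Above 285 kWh: 282 × $0.14 = $39.48
Bill = $65.13

$65.13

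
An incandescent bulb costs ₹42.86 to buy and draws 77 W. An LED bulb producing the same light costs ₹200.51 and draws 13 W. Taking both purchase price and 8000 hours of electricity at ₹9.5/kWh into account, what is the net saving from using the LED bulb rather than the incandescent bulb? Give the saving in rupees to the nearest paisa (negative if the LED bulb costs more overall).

incandescent bulb: ₹42.86 + (77/1000) kW × 8000 h × ₹9.5 = ₹42.86 + ₹5852 = ₹5894.86
LED bulb: ₹200.51 + (13/1000) kW × 8000 h × ₹9.5 = ₹200.51 + ₹988 = ₹1188.51
Saving = ₹5894.86 − ₹1188.51 = ₹4706.35

₹4706.35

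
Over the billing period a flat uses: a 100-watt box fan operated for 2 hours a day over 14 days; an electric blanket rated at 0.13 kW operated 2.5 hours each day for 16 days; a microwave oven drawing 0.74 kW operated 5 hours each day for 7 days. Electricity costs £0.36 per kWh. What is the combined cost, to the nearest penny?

box fan: Runtime = 2 h/day × 14 days = 28 h
box fan: 0.1 kW × 28 h = 2.8 kWh
electric blanket: Runtime = 2.5 h/day × 16 days = 40 h
electric blanket: 0.13 kW × 40 h = 5.2 kWh
microwave oven: Runtime = 5 h/day × 7 days = 35 h
microwave oven: 0.74 kW × 35 h = 25.9 kWh
Total energy = 33.9 kWh
Cost = 33.9 × £0.36 = £12.20

£12.20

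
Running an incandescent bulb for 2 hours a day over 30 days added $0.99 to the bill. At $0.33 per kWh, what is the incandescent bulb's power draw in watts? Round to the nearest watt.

Energy = $0.99 ÷ $0.33/kWh = 3 kWh
Runtime = 2 h/day × 30 days = 60 h
Power = 3 kWh ÷ 60 h = 0.05 kW = 50 W

50 W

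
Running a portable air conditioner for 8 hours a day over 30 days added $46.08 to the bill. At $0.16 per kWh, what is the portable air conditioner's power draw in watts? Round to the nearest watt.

Energy = $46.08 ÷ $0.16/kWh = 288 kWh
Runtime = 8 h/day × 30 days = 240 h
Power = 288 kWh ÷ 240 h = 1.2 kW = 1200 W

1200 W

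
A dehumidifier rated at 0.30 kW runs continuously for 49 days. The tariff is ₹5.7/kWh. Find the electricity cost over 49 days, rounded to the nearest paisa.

₹2010.96

Runtime = 24 h × 49 = 1176 h
Energy = 0.3 kW × 1176 h = 352.8 kWh
Cost = 352.8 kWh × ₹5.7/kWh = ₹2010.96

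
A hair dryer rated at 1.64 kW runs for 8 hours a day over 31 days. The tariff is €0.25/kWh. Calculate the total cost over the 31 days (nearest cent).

Runtime = 8 h/day × 31 days = 248 h
Energy = 1.64 kW × 248 h = 406.72 kWh
Cost = 406.72 kWh × €0.25/kWh = €101.68

€101.68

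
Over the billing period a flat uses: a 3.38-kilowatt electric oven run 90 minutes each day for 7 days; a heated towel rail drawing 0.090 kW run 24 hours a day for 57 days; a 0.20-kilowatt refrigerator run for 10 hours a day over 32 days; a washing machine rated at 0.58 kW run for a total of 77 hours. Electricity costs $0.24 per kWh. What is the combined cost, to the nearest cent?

$64.14

electric oven: Runtime = 90 min × 7 = 630 min = 10.5 h
electric oven: 3.38 kW × 10.5 h = 35.49 kWh
heated towel rail: Runtime = 24 h × 57 = 1368 h
heated towel rail: 0.09 kW × 1368 h = 123.12 kWh
refrigerator: Runtime = 10 h/day × 32 days = 320 h
refrigerator: 0.2 kW × 320 h = 64 kWh
washing machine: 0.58 kW × 77 h = 44.66 kWh
Total energy = 267.27 kWh
Cost = 267.27 × $0.24 = $64.14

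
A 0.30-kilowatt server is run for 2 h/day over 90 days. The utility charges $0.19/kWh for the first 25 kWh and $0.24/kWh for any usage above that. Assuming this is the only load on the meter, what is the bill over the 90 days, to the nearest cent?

Runtime = 2 h/day × 90 days = 180 h
Energy = 0.3 kW × 180 h = 54 kWh
Tier 1 (0–25 kWh): 25 × $0.19 = $4.75
Above 25 kWh: 29 × $0.24 = $6.96
Bill = $11.71

$11.71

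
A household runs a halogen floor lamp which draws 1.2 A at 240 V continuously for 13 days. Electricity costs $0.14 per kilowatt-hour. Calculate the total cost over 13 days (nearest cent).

$12.58

Power = 1.2 A × 240 V = 288 W = 0.288 kW
Runtime = 24 h × 13 = 312 h
Energy = 0.288 kW × 312 h = 89.856 kWh
Cost = 89.856 kWh × $0.14/kWh = $12.58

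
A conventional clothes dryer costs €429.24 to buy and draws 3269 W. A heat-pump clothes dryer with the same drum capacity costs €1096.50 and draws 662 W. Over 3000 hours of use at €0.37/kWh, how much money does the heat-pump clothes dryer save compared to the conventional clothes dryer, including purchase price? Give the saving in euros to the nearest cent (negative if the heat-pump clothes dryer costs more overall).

conventional clothes dryer: €429.24 + (3269/1000) kW × 3000 h × €0.37 = €429.24 + €3628.59 = €4057.83
heat-pump clothes dryer: €1096.50 + (662/1000) kW × 3000 h × €0.37 = €1096.50 + €734.82 = €1831.32
Saving = €4057.83 − €1831.32 = €2226.51

€2226.51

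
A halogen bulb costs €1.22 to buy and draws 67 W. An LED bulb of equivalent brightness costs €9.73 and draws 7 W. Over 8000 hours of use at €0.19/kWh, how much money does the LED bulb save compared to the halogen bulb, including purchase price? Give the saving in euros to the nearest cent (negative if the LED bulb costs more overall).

€82.69

halogen bulb: €1.22 + (67/1000) kW × 8000 h × €0.19 = €1.22 + €101.84 = €103.06
LED bulb: €9.73 + (7/1000) kW × 8000 h × €0.19 = €9.73 + €10.64 = €20.37
Saving = €103.06 − €20.37 = €82.69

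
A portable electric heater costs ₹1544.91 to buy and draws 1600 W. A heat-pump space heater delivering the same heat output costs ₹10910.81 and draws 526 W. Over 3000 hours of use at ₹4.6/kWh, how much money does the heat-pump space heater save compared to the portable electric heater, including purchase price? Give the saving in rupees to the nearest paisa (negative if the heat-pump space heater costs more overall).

₹5455.30

portable electric heater: ₹1544.91 + (1600/1000) kW × 3000 h × ₹4.6 = ₹1544.91 + ₹22080 = ₹23624.91
heat-pump space heater: ₹10910.81 + (526/1000) kW × 3000 h × ₹4.6 = ₹10910.81 + ₹7258.8 = ₹18169.61
Saving = ₹23624.91 − ₹18169.61 = ₹5455.3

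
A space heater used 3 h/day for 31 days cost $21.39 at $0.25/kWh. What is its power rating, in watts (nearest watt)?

Energy = $21.39 ÷ $0.25/kWh = 85.56 kWh
Runtime = 3 h/day × 31 days = 93 h
Power = 85.56 kWh ÷ 93 h = 0.92 kW = 920 W

920 W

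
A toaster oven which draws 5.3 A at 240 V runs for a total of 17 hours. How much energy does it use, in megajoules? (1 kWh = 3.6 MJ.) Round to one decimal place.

77.8 MJ

Power = 5.3 A × 240 V = 1272 W = 1.272 kW
Energy = 1.272 kW × 17 h = 21.624 kWh
= 21.624 × 3.6 MJ = 77.8 MJ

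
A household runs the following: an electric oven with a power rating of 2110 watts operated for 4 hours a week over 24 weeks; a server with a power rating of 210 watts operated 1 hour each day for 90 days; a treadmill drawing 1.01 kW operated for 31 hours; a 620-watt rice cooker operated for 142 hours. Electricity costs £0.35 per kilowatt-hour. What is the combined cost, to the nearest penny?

£119.28

electric oven: Runtime = 4 h/week × 24 weeks = 96 h
electric oven: 2.11 kW × 96 h = 202.56 kWh
server: Runtime = 1 h/day × 90 days = 90 h
server: 0.21 kW × 90 h = 18.9 kWh
treadmill: 1.01 kW × 31 h = 31.31 kWh
rice cooker: 0.62 kW × 142 h = 88.04 kWh
Total energy = 340.81 kWh
Cost = 340.81 × £0.35 = £119.28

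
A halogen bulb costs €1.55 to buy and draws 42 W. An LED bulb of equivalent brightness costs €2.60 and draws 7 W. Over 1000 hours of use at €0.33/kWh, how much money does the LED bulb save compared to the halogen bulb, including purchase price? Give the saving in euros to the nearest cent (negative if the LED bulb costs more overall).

halogen bulb: €1.55 + (42/1000) kW × 1000 h × €0.33 = €1.55 + €13.86 = €15.41
LED bulb: €2.60 + (7/1000) kW × 1000 h × €0.33 = €2.60 + €2.31 = €4.91
Saving = €15.41 − €4.91 = €10.5

€10.50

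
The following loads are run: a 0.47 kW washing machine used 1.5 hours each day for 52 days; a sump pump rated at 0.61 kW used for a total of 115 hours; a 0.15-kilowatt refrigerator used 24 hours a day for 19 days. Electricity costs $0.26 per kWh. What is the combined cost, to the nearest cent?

washing machine: Runtime = 1.5 h/day × 52 days = 78 h
washing machine: 0.47 kW × 78 h = 36.66 kWh
sump pump: 0.61 kW × 115 h = 70.15 kWh
refrigerator: Runtime = 24 h × 19 = 456 h
refrigerator: 0.15 kW × 456 h = 68.4 kWh
Total energy = 175.21 kWh
Cost = 175.21 × $0.26 = $45.55

$45.55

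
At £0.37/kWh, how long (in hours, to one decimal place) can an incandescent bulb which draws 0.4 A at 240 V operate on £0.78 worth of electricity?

Power = 0.4 A × 240 V = 96 W = 0.096 kW
Energy available = £0.78 ÷ £0.37/kWh = 2.1081 kWh
Hours = 2.1081 kWh ÷ 0.096 kW = 22.0 h

22.0 h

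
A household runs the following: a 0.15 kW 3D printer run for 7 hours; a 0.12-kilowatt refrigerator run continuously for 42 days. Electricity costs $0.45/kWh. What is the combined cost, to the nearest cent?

3D printer: 0.15 kW × 7 h = 1.05 kWh
refrigerator: Runtime = 24 h × 42 = 1008 h
refrigerator: 0.12 kW × 1008 h = 120.96 kWh
Total energy = 122.01 kWh
Cost = 122.01 × $0.45 = $54.90

$54.90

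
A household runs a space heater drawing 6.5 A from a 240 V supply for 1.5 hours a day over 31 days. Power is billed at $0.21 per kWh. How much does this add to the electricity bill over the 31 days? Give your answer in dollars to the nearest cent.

$15.23

Power = 6.5 A × 240 V = 1560 W = 1.56 kW
Runtime = 1.5 h/day × 31 days = 46.5 h
Energy = 1.56 kW × 46.5 h = 72.54 kWh
Cost = 72.54 kWh × $0.21/kWh = $15.23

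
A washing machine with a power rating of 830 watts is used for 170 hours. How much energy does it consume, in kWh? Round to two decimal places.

Energy = 0.83 kW × 170 h = 141.1 kWh

141.10 kWh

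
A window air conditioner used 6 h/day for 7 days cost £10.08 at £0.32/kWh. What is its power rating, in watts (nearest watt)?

750 W

Energy = £10.08 ÷ £0.32/kWh = 31.5 kWh
Runtime = 6 h/day × 7 days = 42 h
Power = 31.5 kWh ÷ 42 h = 0.75 kW = 750 W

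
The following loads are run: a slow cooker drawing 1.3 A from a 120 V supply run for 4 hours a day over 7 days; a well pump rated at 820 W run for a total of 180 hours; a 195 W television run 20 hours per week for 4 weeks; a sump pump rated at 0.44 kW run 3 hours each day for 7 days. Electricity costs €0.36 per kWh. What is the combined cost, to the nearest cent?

€63.65

slow cooker: Power = 1.3 A × 120 V = 156 W = 0.156 kW
slow cooker: Runtime = 4 h/day × 7 days = 28 h
slow cooker: 0.156 kW × 28 h = 4.368 kWh
well pump: 0.82 kW × 180 h = 147.6 kWh
television: Runtime = 20 h/week × 4 weeks = 80 h
television: 0.195 kW × 80 h = 15.6 kWh
sump pump: Runtime = 3 h/day × 7 days = 21 h
sump pump: 0.44 kW × 21 h = 9.24 kWh
Total energy = 176.808 kWh
Cost = 176.808 × €0.36 = €63.65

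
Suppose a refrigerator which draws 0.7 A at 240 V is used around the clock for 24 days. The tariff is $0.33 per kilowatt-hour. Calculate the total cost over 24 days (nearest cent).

$31.93

Power = 0.7 A × 240 V = 168 W = 0.168 kW
Runtime = 24 h × 24 = 576 h
Energy = 0.168 kW × 576 h = 96.768 kWh
Cost = 96.768 kWh × $0.33/kWh = $31.93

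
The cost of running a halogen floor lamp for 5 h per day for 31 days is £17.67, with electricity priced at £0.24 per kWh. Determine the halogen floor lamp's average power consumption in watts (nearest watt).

475 W

Energy = £17.67 ÷ £0.24/kWh = 73.625 kWh
Runtime = 5 h/day × 31 days = 155 h
Power = 73.625 kWh ÷ 155 h = 0.475 kW = 475 W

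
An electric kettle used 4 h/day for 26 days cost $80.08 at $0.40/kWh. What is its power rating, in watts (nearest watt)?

Energy = $80.08 ÷ $0.40/kWh = 200.2 kWh
Runtime = 4 h/day × 26 days = 104 h
Power = 200.2 kWh ÷ 104 h = 1.925 kW = 1925 W

1925 W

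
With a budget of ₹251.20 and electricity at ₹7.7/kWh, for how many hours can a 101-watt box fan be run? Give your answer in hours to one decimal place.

323.0 h

Energy available = ₹251.20 ÷ ₹7.7/kWh = 32.6234 kWh
Hours = 32.6234 kWh ÷ 0.101 kW = 323.0 h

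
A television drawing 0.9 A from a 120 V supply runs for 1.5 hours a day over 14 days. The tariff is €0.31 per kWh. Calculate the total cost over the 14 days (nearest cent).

€0.70

Power = 0.9 A × 120 V = 108 W = 0.108 kW
Runtime = 1.5 h/day × 14 days = 21 h
Energy = 0.108 kW × 21 h = 2.268 kWh
Cost = 2.268 kWh × €0.31/kWh = €0.70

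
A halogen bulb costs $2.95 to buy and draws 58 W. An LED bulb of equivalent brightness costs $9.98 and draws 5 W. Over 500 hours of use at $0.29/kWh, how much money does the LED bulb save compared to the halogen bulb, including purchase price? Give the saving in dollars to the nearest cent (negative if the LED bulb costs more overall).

halogen bulb: $2.95 + (58/1000) kW × 500 h × $0.29 = $2.95 + $8.41 = $11.36
LED bulb: $9.98 + (5/1000) kW × 500 h × $0.29 = $9.98 + $0.725 = $10.705
Saving = $11.36 − $10.705 = $0.655 → $0.66

$0.66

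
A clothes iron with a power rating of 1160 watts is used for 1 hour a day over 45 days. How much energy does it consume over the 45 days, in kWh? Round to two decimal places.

52.20 kWh

Runtime = 1 h/day × 45 days = 45 h
Energy = 1.16 kW × 45 h = 52.2 kWh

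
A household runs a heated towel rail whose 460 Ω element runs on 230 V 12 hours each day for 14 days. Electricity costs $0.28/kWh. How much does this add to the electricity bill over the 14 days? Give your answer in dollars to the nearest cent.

$5.41

Power = V²/R = 230²/460 = 115 W = 0.115 kW
Runtime = 12 h/day × 14 days = 168 h
Energy = 0.115 kW × 168 h = 19.32 kWh
Cost = 19.32 kWh × $0.28/kWh = $5.41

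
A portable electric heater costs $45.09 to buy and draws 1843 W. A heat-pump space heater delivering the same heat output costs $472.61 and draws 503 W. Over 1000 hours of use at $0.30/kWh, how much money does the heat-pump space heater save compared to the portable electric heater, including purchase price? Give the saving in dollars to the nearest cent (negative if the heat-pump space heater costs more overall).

-$25.52

portable electric heater: $45.09 + (1843/1000) kW × 1000 h × $0.30 = $45.09 + $552.9 = $597.99
heat-pump space heater: $472.61 + (503/1000) kW × 1000 h × $0.30 = $472.61 + $150.9 = $623.51
Saving = $597.99 − $623.51 = −$25.52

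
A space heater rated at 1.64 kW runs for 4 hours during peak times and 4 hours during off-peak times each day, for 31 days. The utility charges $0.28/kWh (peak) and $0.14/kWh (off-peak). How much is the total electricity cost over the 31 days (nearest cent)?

$85.41

Peak energy = 1.64 kW × 4 h × 31 = 203.36 kWh
Off-peak energy = 1.64 kW × 4 h × 31 = 203.36 kWh
Cost = 203.36 × $0.28 + 203.36 × $0.14 = $56.9408 + $28.4704 = $85.41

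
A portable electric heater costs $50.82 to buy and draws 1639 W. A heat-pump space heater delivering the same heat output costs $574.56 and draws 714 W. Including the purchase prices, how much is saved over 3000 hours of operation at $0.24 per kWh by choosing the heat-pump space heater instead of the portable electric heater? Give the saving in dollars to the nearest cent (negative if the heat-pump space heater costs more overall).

$142.26

portable electric heater: $50.82 + (1639/1000) kW × 3000 h × $0.24 = $50.82 + $1180.08 = $1230.9
heat-pump space heater: $574.56 + (714/1000) kW × 3000 h × $0.24 = $574.56 + $514.08 = $1088.64
Saving = $1230.9 − $1088.64 = $142.26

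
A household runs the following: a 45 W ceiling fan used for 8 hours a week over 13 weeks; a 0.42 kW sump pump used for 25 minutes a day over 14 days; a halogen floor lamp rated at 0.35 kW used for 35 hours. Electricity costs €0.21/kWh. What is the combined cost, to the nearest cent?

€4.07

ceiling fan: Runtime = 8 h/week × 13 weeks = 104 h
ceiling fan: 0.045 kW × 104 h = 4.68 kWh
sump pump: Runtime = 25 min × 14 = 350 min = 5.833333… h
sump pump: 0.42 kW × 5.833333… h = 2.45 kWh
halogen floor lamp: 0.35 kW × 35 h = 12.25 kWh
Total energy = 19.38 kWh
Cost = 19.38 × €0.21 = €4.07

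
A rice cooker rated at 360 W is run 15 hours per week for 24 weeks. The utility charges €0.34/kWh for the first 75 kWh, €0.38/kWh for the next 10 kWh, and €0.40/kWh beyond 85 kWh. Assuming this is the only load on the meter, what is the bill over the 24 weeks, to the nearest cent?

Runtime = 15 h/week × 24 weeks = 360 h
Energy = 0.36 kW × 360 h = 129.6 kWh
Tier 1 (0–75 kWh): 75 × €0.34 = €25.5
Tier 2 (75–85 kWh): 10 × €0.38 = €3.8
Above 85 kWh: 44.6 × €0.40 = €17.84
Bill = €47.14

€47.14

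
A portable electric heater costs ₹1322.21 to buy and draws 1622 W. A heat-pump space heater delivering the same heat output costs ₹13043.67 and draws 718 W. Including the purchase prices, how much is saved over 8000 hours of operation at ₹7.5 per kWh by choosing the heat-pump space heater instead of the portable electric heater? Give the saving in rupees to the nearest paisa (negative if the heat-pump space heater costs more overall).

portable electric heater: ₹1322.21 + (1622/1000) kW × 8000 h × ₹7.5 = ₹1322.21 + ₹97320 = ₹98642.21
heat-pump space heater: ₹13043.67 + (718/1000) kW × 8000 h × ₹7.5 = ₹13043.67 + ₹43080 = ₹56123.67
Saving = ₹98642.21 − ₹56123.67 = ₹42518.54

₹42518.54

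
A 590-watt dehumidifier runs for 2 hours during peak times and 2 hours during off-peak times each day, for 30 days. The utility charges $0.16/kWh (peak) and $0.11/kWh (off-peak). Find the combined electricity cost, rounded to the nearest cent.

$9.56

Peak energy = 0.59 kW × 2 h × 30 = 35.4 kWh
Off-peak energy = 0.59 kW × 2 h × 30 = 35.4 kWh
Cost = 35.4 × $0.16 + 35.4 × $0.11 = $5.664 + $3.894 = $9.56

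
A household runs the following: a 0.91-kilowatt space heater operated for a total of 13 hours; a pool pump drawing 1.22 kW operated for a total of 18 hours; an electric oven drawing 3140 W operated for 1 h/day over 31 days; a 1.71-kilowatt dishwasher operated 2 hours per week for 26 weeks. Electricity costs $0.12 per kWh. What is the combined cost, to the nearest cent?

space heater: 0.91 kW × 13 h = 11.83 kWh
pool pump: 1.22 kW × 18 h = 21.96 kWh
electric oven: Runtime = 1 h/day × 31 days = 31 h
electric oven: 3.14 kW × 31 h = 97.34 kWh
dishwasher: Runtime = 2 h/week × 26 weeks = 52 h
dishwasher: 1.71 kW × 52 h = 88.92 kWh
Total energy = 220.05 kWh
Cost = 220.05 × $0.12 = $26.41

$26.41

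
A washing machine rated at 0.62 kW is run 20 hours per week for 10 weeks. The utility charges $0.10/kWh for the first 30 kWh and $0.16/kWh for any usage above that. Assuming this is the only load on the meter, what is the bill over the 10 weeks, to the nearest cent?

Runtime = 20 h/week × 10 weeks = 200 h
Energy = 0.62 kW × 200 h = 124 kWh
Tier 1 (0–30 kWh): 30 × $0.10 = $3
Above 30 kWh: 94 × $0.16 = $15.04
Bill = $18.04

$18.04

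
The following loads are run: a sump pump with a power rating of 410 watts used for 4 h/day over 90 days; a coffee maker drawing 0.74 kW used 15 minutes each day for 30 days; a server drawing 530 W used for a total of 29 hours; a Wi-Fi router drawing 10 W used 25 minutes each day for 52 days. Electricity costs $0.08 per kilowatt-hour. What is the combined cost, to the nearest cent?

$13.50

sump pump: Runtime = 4 h/day × 90 days = 360 h
sump pump: 0.41 kW × 360 h = 147.6 kWh
coffee maker: Runtime = 15 min × 30 = 450 min = 7.5 h
coffee maker: 0.74 kW × 7.5 h = 5.55 kWh
server: 0.53 kW × 29 h = 15.37 kWh
Wi-Fi router: Runtime = 25 min × 52 = 1300 min = 21.666666… h
Wi-Fi router: 0.01 kW × 21.666666… h = 0.216666… kWh
Total energy = 168.736666… kWh
Cost = 168.736666… × $0.08 = $13.50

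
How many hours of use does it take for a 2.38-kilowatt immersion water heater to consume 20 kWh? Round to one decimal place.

8.4 h

Hours = 20 kWh ÷ 2.38 kW = 8.4 h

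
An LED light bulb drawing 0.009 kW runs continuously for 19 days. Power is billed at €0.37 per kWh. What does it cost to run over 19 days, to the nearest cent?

Runtime = 24 h × 19 = 456 h
Energy = 0.009 kW × 456 h = 4.104 kWh
Cost = 4.104 kWh × €0.37/kWh = €1.52

€1.52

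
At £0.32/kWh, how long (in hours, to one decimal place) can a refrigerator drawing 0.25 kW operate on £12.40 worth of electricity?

Energy available = £12.40 ÷ £0.32/kWh = 38.75 kWh
Hours = 38.75 kWh ÷ 0.25 kW = 155.0 h

155.0 h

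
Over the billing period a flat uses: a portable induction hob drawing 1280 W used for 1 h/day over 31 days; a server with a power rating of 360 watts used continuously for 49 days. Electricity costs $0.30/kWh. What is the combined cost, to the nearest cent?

$138.91

portable induction hob: Runtime = 1 h/day × 31 days = 31 h
portable induction hob: 1.28 kW × 31 h = 39.68 kWh
server: Runtime = 24 h × 49 = 1176 h
server: 0.36 kW × 1176 h = 423.36 kWh
Total energy = 463.04 kWh
Cost = 463.04 × $0.30 = $138.91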